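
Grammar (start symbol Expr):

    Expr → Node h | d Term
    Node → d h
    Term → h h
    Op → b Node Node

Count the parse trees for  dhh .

Parse trees for dhh:
  [Expr [Node d h] h]
  [Expr d [Term h h]]

2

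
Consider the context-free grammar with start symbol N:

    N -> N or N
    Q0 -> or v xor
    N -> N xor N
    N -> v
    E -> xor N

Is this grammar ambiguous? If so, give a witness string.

Witness: v or v or v

Derivation 1: N ⇒ N or N ⇒ N or N or N ⇒ v or N or N ⇒ v or v or N ⇒ v or v or v
Derivation 2: N ⇒ N or N ⇒ v or N ⇒ v or N or N ⇒ v or v or N ⇒ v or v or v

Two distinct leftmost derivations for the same string.

Ambiguous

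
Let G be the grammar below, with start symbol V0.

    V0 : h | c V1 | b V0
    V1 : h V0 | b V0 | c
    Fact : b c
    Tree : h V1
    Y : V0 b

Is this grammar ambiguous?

(Fact, Tree, Y are unreachable from V0, so their rules don't affect L(V0).) Restricted to the reachable nonterminals, every rule has the form A → t or A → t B, and no two rules for the same A share a first terminal. The grammar encodes a DFA — one run per string.

Unambiguous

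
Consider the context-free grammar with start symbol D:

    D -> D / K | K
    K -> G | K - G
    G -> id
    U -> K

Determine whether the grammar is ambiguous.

Unambiguous

Only D, K, G are reachable from D; ignoring the rest: D → D / K | K  ;  K → K - G | G  — a left-associative chain with G at the bottom. Each string factors uniquely by precedence.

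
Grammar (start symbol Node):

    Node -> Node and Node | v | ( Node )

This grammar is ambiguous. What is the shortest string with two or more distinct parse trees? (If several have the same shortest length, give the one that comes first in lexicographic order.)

v and v and v

length 1: no string has ≥2 trees
length 3: no string has ≥2 trees
length 5: v and v and v has 2 parse trees

Two derivations of v and v and v:
  Node ⇒ Node and Node ⇒ Node and Node and Node ⇒ v and Node and Node ⇒ v and v and Node ⇒ v and v and v
  Node ⇒ Node and Node ⇒ v and Node ⇒ v and Node and Node ⇒ v and v and Node ⇒ v and v and v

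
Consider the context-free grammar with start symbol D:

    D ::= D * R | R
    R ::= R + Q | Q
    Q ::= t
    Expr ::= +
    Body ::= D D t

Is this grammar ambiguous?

Only D, R, Q are reachable from D; ignoring the rest: This is a standard precedence ladder (D over R over Q), with each level left-recursive on its own operator ('*' at D, '+' at R). That structure is LR(1), hence unambiguous.

Unambiguous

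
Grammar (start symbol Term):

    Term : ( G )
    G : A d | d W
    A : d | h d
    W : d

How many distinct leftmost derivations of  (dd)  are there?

Parse trees for (dd):
  [Term ( [G [A d] d] )]
  [Term ( [G d [W d]] )]

2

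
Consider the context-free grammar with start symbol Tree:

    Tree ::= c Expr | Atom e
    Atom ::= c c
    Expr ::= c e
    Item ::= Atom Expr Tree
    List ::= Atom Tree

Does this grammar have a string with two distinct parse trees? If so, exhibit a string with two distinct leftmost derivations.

Ambiguous

Witness: c c e

Derivation 1: Tree ⇒ c Expr ⇒ c c e
Derivation 2: Tree ⇒ Atom e ⇒ c c e

Two distinct leftmost derivations for the same string.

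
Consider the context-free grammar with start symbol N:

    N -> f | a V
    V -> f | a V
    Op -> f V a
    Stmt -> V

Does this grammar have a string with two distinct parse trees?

Only N, V are reachable from N; ignoring the rest: Each reachable nonterminal has at most one production per leading terminal, and all productions are right-linear; the derivation is determined token-by-token.

Unambiguous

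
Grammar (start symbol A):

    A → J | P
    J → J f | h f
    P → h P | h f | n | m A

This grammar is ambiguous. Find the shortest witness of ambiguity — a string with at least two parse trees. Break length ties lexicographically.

length 1: no string has ≥2 trees
length 2: h f has 2 parse trees

Two derivations of h f:
  A ⇒ J ⇒ h f
  A ⇒ P ⇒ h f

h f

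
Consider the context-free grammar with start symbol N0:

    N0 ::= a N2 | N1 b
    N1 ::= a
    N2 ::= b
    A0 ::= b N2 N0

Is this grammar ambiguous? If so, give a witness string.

Witness: a b

Derivation 1: N0 ⇒ a N2 ⇒ a b
Derivation 2: N0 ⇒ N1 b ⇒ a b

Two distinct leftmost derivations for the same string.

Ambiguous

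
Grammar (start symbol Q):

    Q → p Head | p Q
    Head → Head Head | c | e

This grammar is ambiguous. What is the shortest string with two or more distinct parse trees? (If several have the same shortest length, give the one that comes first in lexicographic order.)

length 2: no string has ≥2 trees
length 3: no string has ≥2 trees
length 4: p c c c has 2 parse trees

Two derivations of p c c c:
  Q ⇒ p Head ⇒ p Head Head ⇒ p Head Head Head ⇒ p c Head Head ⇒ p c c Head ⇒ p c c c
  Q ⇒ p Head ⇒ p Head Head ⇒ p c Head ⇒ p c Head Head ⇒ p c c Head ⇒ p c c c

p c c c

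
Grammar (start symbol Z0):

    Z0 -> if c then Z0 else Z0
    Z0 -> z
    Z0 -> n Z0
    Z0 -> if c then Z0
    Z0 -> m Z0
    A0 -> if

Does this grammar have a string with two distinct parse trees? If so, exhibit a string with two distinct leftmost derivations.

Ambiguous

Witness: if c then if c then z else z

Derivation 1: Z0 ⇒ if c then Z0 else Z0 ⇒ if c then if c then Z0 else Z0 ⇒ if c then if c then z else Z0 ⇒ if c then if c then z else z
Derivation 2: Z0 ⇒ if c then Z0 ⇒ if c then if c then Z0 else Z0 ⇒ if c then if c then z else Z0 ⇒ if c then if c then z else z

Two distinct leftmost derivations for the same string.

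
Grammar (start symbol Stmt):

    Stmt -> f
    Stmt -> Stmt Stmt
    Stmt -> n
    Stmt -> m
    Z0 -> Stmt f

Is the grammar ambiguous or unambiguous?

Ambiguous

Witness: f f f

Derivation 1: Stmt ⇒ Stmt Stmt ⇒ f Stmt ⇒ f Stmt Stmt ⇒ f f Stmt ⇒ f f f
Derivation 2: Stmt ⇒ Stmt Stmt ⇒ Stmt Stmt Stmt ⇒ f Stmt Stmt ⇒ f f Stmt ⇒ f f f

Two distinct leftmost derivations for the same string.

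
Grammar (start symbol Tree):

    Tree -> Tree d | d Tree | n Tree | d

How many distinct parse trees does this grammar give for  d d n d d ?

Parse trees for d d n d d:
  [Tree [Tree d [Tree d [Tree n [Tree d]]]] d]
  [Tree d [Tree [Tree d [Tree n [Tree d]]] d]]
  [Tree d [Tree d [Tree [Tree n [Tree d]] d]]]
  [Tree d [Tree d [Tree n [Tree [Tree d] d]]]]
  [Tree d [Tree d [Tree n [Tree d [Tree d]]]]]

5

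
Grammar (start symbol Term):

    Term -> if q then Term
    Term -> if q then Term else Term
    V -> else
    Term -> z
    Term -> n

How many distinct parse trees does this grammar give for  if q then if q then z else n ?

2

Parse trees for if q then if q then z else n:
  [Term if q then [Term if q then [Term z] else [Term n]]]
  [Term if q then [Term if q then [Term z]] else [Term n]]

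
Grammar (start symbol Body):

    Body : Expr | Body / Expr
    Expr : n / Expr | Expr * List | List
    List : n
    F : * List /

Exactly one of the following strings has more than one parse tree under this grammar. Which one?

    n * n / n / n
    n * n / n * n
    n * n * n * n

n * n / n / n: 2 trees
n * n / n * n: 1 tree
n * n * n * n: 1 tree

n * n / n / n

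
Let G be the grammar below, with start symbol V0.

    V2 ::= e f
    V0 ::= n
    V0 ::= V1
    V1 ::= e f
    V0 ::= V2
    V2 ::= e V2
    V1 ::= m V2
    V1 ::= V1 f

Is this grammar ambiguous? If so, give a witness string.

Witness: e f

Derivation 1: V0 ⇒ V1 ⇒ e f
Derivation 2: V0 ⇒ V2 ⇒ e f

Two distinct leftmost derivations for the same string.

Ambiguous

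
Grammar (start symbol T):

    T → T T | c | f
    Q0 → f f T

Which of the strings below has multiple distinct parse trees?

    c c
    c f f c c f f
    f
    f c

c f f c c f f

c c: 1 tree
c f f c c f f: 132 trees
f: 1 tree
f c: 1 tree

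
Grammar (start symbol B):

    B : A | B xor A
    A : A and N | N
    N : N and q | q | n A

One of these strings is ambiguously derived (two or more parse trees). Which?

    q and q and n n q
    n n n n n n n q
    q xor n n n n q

q and q and n n q: 2 trees
n n n n n n n q: 1 tree
q xor n n n n q: 1 tree

q and q and n n q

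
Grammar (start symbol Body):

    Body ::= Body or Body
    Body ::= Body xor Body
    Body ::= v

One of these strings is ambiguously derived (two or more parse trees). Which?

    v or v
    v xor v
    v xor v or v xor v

v xor v or v xor v

v or v: 1 tree
v xor v: 1 tree
v xor v or v xor v: 5 trees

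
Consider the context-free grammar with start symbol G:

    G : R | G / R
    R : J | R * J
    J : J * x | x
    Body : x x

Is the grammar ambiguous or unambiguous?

Ambiguous

Witness: x * x

Derivation 1: G ⇒ R ⇒ J ⇒ J * x ⇒ x * x
Derivation 2: G ⇒ R ⇒ R * J ⇒ J * J ⇒ x * J ⇒ x * x

Two distinct leftmost derivations for the same string.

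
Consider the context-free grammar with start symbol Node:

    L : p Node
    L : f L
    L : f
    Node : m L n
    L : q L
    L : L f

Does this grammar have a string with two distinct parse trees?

Ambiguous

Witness: m f f n

Derivation 1: Node ⇒ m L n ⇒ m f L n ⇒ m f f n
Derivation 2: Node ⇒ m L n ⇒ m L f n ⇒ m f f n

Two distinct leftmost derivations for the same string.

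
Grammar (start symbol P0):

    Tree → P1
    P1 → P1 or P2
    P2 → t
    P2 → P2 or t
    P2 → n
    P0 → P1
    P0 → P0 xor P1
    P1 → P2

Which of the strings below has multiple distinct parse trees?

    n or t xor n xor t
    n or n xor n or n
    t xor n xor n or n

n or t xor n xor t

n or t xor n xor t: 2 trees
n or n xor n or n: 1 tree
t xor n xor n or n: 1 tree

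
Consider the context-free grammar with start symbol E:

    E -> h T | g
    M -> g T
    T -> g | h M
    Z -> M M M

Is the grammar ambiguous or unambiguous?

Unambiguous

Only E, M, T are reachable from E; ignoring the rest: The reachable rules are right-linear with at most one rule per (nonterminal, next-terminal) pair. Each input token forces the next rule, so parsing is deterministic.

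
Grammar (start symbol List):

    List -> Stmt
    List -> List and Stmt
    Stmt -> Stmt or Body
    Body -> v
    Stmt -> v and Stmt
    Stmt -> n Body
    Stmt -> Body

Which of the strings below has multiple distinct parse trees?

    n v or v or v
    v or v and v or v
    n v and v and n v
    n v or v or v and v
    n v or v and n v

n v or v or v: 1 tree
v or v and v or v: 1 tree
n v and v and n v: 2 trees
n v or v or v and v: 1 tree
n v or v and n v: 1 tree

n v and v and n v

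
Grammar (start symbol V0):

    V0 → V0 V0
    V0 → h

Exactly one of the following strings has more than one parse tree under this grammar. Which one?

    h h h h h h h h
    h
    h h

h h h h h h h h

h h h h h h h h: 429 trees
h: 1 tree
h h: 1 tree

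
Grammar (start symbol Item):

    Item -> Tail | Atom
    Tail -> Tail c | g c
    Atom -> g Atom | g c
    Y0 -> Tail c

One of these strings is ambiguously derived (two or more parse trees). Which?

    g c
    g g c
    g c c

g c

g c: 2 trees
g g c: 1 tree
g c c: 1 tree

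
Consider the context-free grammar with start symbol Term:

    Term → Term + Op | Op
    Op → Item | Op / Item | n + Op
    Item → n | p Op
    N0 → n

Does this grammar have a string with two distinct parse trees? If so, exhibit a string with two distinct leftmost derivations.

Ambiguous

Witness: n + n

Derivation 1: Term ⇒ Term + Op ⇒ Op + Op ⇒ Item + Op ⇒ n + Op ⇒ n + Item ⇒ n + n
Derivation 2: Term ⇒ Op ⇒ n + Op ⇒ n + Item ⇒ n + n

Two distinct leftmost derivations for the same string.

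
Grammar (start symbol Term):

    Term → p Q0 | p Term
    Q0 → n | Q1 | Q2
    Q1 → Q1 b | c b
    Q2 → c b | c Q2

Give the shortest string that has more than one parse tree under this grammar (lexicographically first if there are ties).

length 2: no string has ≥2 trees
length 3: p c b has 2 parse trees

Two derivations of p c b:
  Term ⇒ p Q0 ⇒ p Q1 ⇒ p c b
  Term ⇒ p Q0 ⇒ p Q2 ⇒ p c b

p c b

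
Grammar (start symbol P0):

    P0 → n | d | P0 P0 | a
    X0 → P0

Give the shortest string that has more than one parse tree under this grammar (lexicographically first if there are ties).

length 1: no string has ≥2 trees
length 2: no string has ≥2 trees
length 3: a a a has 2 parse trees

Two derivations of a a a:
  P0 ⇒ P0 P0 ⇒ P0 P0 P0 ⇒ a P0 P0 ⇒ a a P0 ⇒ a a a
  P0 ⇒ P0 P0 ⇒ a P0 ⇒ a P0 P0 ⇒ a a P0 ⇒ a a a

a a a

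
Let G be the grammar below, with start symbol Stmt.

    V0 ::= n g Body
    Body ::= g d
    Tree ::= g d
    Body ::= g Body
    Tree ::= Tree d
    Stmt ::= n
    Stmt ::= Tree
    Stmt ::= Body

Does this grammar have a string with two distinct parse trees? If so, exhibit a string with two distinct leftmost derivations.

Witness: g d

Derivation 1: Stmt ⇒ Tree ⇒ g d
Derivation 2: Stmt ⇒ Body ⇒ g d

Two distinct leftmost derivations for the same string.

Ambiguous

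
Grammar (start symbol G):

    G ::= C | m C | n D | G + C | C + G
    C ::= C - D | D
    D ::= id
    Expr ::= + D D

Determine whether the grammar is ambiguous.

Witness: id + id

Derivation 1: G ⇒ G + C ⇒ C + C ⇒ D + C ⇒ id + C ⇒ id + D ⇒ id + id
Derivation 2: G ⇒ C + G ⇒ D + G ⇒ id + G ⇒ id + C ⇒ id + D ⇒ id + id

Two distinct leftmost derivations for the same string.

Ambiguous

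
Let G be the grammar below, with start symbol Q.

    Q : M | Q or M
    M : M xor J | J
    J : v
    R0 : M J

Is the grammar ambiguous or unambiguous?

(R0 is unreachable from Q, so its rules don't affect L(Q).) This is a standard precedence ladder (Q over M over J), with each level left-recursive on its own operator ('or' at Q, 'xor' at M). That structure is LR(1), hence unambiguous.

Unambiguous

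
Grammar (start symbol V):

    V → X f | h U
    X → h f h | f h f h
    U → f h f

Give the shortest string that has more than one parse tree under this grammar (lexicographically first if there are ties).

length 4: h f h f has 2 parse trees

Two derivations of h f h f:
  V ⇒ X f ⇒ h f h f
  V ⇒ h U ⇒ h f h f

h f h f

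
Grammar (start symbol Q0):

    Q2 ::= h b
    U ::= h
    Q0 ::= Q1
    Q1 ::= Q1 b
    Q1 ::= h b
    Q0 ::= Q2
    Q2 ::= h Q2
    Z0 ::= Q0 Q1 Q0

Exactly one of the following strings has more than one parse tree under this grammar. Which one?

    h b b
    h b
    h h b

h b

h b b: 1 tree
h b: 2 trees
h h b: 1 tree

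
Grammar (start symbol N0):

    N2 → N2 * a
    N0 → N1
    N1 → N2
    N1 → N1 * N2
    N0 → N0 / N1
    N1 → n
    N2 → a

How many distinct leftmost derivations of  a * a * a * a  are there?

8

Parse trees for a * a * a * a:
  [N0 [N1 [N2 [N2 [N2 [N2 a] * a] * a] * a]]]
  [N0 [N1 [N1 [N2 a]] * [N2 [N2 [N2 a] * a] * a]]]
  [N0 [N1 [N1 [N2 [N2 a] * a]] * [N2 [N2 a] * a]]]
  [N0 [N1 [N1 [N1 [N2 a]] * [N2 a]] * [N2 [N2 a] * a]]]
  [N0 [N1 [N1 [N2 [N2 [N2 a] * a] * a]] * [N2 a]]]
  [N0 [N1 [N1 [N1 [N2 a]] * [N2 [N2 a] * a]] * [N2 a]]]
  [N0 [N1 [N1 [N1 [N2 [N2 a] * a]] * [N2 a]] * [N2 a]]]
  [N0 [N1 [N1 [N1 [N1 [N2 a]] * [N2 a]] * [N2 a]] * [N2 a]]]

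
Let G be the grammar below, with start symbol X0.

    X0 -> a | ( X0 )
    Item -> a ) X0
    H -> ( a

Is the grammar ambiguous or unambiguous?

Unambiguous

Only X0 is reachable from X0; ignoring the rest: Each string is a nest of matched brackets around a single atom. An opening bracket forces the recursive rule; an atom forces the base rule.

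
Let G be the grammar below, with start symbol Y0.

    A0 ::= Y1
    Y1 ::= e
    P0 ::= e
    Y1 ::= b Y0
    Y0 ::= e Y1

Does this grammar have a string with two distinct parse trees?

Only Y0, Y1 are reachable from Y0; ignoring the rest: Restricted to the reachable nonterminals, every rule has the form A → t or A → t B, and no two rules for the same A share a first terminal. The grammar encodes a DFA — one run per string.

Unambiguous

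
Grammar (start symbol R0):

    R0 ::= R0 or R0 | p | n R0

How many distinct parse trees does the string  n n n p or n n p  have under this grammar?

Parse trees for n n n p or n n p:
  [R0 [R0 n [R0 n [R0 n [R0 p]]]] or [R0 n [R0 n [R0 p]]]]
  [R0 n [R0 [R0 n [R0 n [R0 p]]] or [R0 n [R0 n [R0 p]]]]]
  [R0 n [R0 n [R0 [R0 n [R0 p]] or [R0 n [R0 n [R0 p]]]]]]
  [R0 n [R0 n [R0 n [R0 [R0 p] or [R0 n [R0 n [R0 p]]]]]]]

4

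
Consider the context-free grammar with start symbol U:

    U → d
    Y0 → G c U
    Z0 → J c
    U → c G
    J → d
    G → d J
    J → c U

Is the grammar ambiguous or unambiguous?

Unambiguous

(Y0, Z0 are unreachable from U, so their rules don't affect L(U).) Restricted to the reachable nonterminals, every rule has the form A → t or A → t B, and no two rules for the same A share a first terminal. The grammar encodes a DFA — one run per string.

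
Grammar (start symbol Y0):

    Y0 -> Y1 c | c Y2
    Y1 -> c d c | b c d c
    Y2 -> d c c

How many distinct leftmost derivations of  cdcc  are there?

Parse trees for cdcc:
  [Y0 [Y1 c d c] c]
  [Y0 c [Y2 d c c]]

2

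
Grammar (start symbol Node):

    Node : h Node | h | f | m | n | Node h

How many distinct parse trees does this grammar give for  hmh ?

Parse trees for hmh:
  [Node h [Node [Node m] h]]
  [Node [Node h [Node m]] h]

2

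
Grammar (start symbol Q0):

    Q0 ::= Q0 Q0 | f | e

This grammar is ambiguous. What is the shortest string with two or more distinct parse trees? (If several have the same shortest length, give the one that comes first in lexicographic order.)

length 1: no string has ≥2 trees
length 2: no string has ≥2 trees
length 3: e e e has 2 parse trees

Two derivations of e e e:
  Q0 ⇒ Q0 Q0 ⇒ Q0 Q0 Q0 ⇒ e Q0 Q0 ⇒ e e Q0 ⇒ e e e
  Q0 ⇒ Q0 Q0 ⇒ e Q0 ⇒ e Q0 Q0 ⇒ e e Q0 ⇒ e e e

e e e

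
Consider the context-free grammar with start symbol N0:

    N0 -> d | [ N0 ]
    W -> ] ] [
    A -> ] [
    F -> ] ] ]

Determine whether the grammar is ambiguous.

Unambiguous

(W, A, F are unreachable from N0, so their rules don't affect L(N0).) Each string is a nest of matched brackets around a single atom. An opening bracket forces the recursive rule; an atom forces the base rule.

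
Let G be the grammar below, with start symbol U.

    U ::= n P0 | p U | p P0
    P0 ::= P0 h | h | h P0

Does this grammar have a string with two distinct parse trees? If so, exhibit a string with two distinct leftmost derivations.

Ambiguous

Witness: n h h

Derivation 1: U ⇒ n P0 ⇒ n P0 h ⇒ n h h
Derivation 2: U ⇒ n P0 ⇒ n h P0 ⇒ n h h

Two distinct leftmost derivations for the same string.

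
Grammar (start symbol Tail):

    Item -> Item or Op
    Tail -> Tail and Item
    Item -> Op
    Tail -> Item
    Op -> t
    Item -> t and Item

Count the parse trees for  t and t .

2

Parse trees for t and t:
  [Tail [Tail [Item [Op t]]] and [Item [Op t]]]
  [Tail [Item t and [Item [Op t]]]]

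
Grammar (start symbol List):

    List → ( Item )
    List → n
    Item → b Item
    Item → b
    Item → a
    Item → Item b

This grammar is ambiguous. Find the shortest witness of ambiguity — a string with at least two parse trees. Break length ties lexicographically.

( b b )

length 1: no string has ≥2 trees
length 3: no string has ≥2 trees
length 4: ( b b ) has 2 parse trees

Two derivations of ( b b ):
  List ⇒ ( Item ) ⇒ ( b Item ) ⇒ ( b b )
  List ⇒ ( Item ) ⇒ ( Item b ) ⇒ ( b b )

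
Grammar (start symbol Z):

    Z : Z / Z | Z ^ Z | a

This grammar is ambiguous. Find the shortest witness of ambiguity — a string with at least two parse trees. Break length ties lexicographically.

a / a / a

length 1: no string has ≥2 trees
length 3: no string has ≥2 trees
length 5: a / a / a has 2 parse trees

Two derivations of a / a / a:
  Z ⇒ Z / Z ⇒ Z / Z / Z ⇒ a / Z / Z ⇒ a / a / Z ⇒ a / a / a
  Z ⇒ Z / Z ⇒ a / Z ⇒ a / Z / Z ⇒ a / a / Z ⇒ a / a / a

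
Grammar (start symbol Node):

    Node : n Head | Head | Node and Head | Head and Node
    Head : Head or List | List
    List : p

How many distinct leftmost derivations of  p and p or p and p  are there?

Parse trees for p and p or p and p:
  [Node [Node [Node [Head [List p]]] and [Head [Head [List p]] or [List p]]] and [Head [List p]]]
  [Node [Node [Head [List p]] and [Node [Head [Head [List p]] or [List p]]]] and [Head [List p]]]
  [Node [Head [List p]] and [Node [Node [Head [Head [List p]] or [List p]]] and [Head [List p]]]]
  [Node [Head [List p]] and [Node [Head [Head [List p]] or [List p]] and [Node [Head [List p]]]]]

4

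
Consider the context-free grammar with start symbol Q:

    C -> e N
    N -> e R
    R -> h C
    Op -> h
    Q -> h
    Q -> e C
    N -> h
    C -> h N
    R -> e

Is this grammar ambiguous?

Unambiguous

(Op is unreachable from Q, so its rules don't affect L(Q).) The reachable rules are right-linear with at most one rule per (nonterminal, next-terminal) pair. Each input token forces the next rule, so parsing is deterministic.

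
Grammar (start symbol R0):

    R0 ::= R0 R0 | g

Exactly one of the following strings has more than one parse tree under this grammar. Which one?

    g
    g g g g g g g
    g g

g: 1 tree
g g g g g g g: 132 trees
g g: 1 tree

g g g g g g g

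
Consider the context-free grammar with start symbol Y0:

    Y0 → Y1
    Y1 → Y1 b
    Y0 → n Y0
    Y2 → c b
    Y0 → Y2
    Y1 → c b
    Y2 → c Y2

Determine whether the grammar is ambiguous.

Ambiguous

Witness: c b

Derivation 1: Y0 ⇒ Y1 ⇒ c b
Derivation 2: Y0 ⇒ Y2 ⇒ c b

Two distinct leftmost derivations for the same string.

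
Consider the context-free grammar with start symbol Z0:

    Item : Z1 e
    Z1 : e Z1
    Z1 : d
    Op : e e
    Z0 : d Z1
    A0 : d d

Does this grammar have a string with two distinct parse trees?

Unambiguous

Only Z0, Z1 are reachable from Z0; ignoring the rest: Each reachable nonterminal has at most one production per leading terminal, and all productions are right-linear; the derivation is determined token-by-token.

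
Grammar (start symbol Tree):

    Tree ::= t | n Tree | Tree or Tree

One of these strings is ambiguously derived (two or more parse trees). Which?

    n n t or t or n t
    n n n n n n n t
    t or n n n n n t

n n t or t or n t: 9 trees
n n n n n n n t: 1 tree
t or n n n n n t: 1 tree

n n t or t or n t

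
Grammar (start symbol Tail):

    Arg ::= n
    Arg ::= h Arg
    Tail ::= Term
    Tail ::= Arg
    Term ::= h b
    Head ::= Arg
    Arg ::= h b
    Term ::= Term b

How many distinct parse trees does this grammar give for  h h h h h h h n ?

Parse trees for h h h h h h h n:
  [Tail [Arg h [Arg h [Arg h [Arg h [Arg h [Arg h [Arg h [Arg n]]]]]]]]]

1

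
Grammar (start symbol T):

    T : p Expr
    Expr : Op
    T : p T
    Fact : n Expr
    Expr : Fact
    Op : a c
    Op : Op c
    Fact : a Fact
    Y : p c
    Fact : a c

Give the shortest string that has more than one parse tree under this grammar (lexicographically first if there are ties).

length 3: p a c has 2 parse trees

Two derivations of p a c:
  T ⇒ p Expr ⇒ p Op ⇒ p a c
  T ⇒ p Expr ⇒ p Fact ⇒ p a c

p a c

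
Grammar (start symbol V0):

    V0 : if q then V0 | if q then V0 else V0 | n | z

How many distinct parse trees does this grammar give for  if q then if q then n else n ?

2

Parse trees for if q then if q then n else n:
  [V0 if q then [V0 if q then [V0 n] else [V0 n]]]
  [V0 if q then [V0 if q then [V0 n]] else [V0 n]]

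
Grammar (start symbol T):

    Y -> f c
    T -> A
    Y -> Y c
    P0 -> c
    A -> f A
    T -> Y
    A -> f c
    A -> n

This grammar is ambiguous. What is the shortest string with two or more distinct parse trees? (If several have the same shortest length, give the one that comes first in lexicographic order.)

length 1: no string has ≥2 trees
length 2: f c has 2 parse trees

Two derivations of f c:
  T ⇒ A ⇒ f c
  T ⇒ Y ⇒ f c

f c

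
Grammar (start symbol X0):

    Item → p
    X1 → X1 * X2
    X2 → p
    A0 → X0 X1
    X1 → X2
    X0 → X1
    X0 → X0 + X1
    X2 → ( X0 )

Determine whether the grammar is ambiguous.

(Item, A0 are unreachable from X0, so their rules don't affect L(X0).) X0 → X0 + X1 | X1  ;  X1 → X1 * X2 | X2  — a left-associative chain with X2 at the bottom. Each string factors uniquely by precedence.

Unambiguous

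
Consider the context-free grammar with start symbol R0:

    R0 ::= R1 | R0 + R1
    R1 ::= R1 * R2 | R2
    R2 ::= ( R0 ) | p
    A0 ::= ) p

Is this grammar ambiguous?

Unambiguous

(A0 is unreachable from R0, so its rules don't affect L(R0).) The grammar is stratified — R0 handles '+' (left-recursive), R1 handles '*', R2 atoms. Each operator has a fixed associativity and precedence level, so every string has one parse.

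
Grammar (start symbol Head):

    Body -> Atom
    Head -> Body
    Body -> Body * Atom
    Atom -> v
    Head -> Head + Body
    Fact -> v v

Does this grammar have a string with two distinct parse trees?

Unambiguous

Only Head, Body, Atom are reachable from Head; ignoring the rest: This is a standard precedence ladder (Head over Body over Atom), with each level left-recursive on its own operator ('+' at Head, '*' at Body). That structure is LR(1), hence unambiguous.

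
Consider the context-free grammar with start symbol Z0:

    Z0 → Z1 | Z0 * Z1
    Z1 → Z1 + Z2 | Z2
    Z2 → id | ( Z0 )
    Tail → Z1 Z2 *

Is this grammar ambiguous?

Only Z0, Z1, Z2 are reachable from Z0; ignoring the rest: The grammar is stratified — Z0 handles '*' (left-recursive), Z1 handles '+', Z2 atoms. Each operator has a fixed associativity and precedence level, so every string has one parse.

Unambiguous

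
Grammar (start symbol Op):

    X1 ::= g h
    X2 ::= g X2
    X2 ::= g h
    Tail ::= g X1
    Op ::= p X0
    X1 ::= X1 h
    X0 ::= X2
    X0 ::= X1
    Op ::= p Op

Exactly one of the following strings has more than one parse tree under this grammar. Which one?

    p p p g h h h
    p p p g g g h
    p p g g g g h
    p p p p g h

p p p p g h

p p p g h h h: 1 tree
p p p g g g h: 1 tree
p p g g g g h: 1 tree
p p p p g h: 2 trees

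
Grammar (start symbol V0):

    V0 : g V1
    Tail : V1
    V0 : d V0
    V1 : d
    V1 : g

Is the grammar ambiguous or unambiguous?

Unambiguous

(Tail is unreachable from V0, so its rules don't affect L(V0).) Restricted to the reachable nonterminals, every rule has the form A → t or A → t B, and no two rules for the same A share a first terminal. The grammar encodes a DFA — one run per string.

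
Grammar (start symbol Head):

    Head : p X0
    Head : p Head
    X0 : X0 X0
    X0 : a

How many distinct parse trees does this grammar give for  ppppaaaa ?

5

Parse trees for ppppaaaa:
  [Head p [Head p [Head p [Head p [X0 [X0 a] [X0 [X0 a] [X0 [X0 a] [X0 a]]]]]]]]
  [Head p [Head p [Head p [Head p [X0 [X0 a] [X0 [X0 [X0 a] [X0 a]] [X0 a]]]]]]]
  [Head p [Head p [Head p [Head p [X0 [X0 [X0 a] [X0 a]] [X0 [X0 a] [X0 a]]]]]]]
  [Head p [Head p [Head p [Head p [X0 [X0 [X0 a] [X0 [X0 a] [X0 a]]] [X0 a]]]]]]
  [Head p [Head p [Head p [Head p [X0 [X0 [X0 [X0 a] [X0 a]] [X0 a]] [X0 a]]]]]]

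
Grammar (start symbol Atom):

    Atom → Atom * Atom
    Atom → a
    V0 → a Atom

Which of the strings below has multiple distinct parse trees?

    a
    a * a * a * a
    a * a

a: 1 tree
a * a * a * a: 5 trees
a * a: 1 tree

a * a * a * a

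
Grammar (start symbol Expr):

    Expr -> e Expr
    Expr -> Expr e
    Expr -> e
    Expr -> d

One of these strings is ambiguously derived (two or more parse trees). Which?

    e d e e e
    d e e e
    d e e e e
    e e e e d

e d e e e

e d e e e: 4 trees
d e e e: 1 tree
d e e e e: 1 tree
e e e e d: 1 tree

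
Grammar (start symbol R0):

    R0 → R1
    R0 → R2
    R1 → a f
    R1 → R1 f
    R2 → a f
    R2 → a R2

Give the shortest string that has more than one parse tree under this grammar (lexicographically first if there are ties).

a f

length 2: a f has 2 parse trees

Two derivations of a f:
  R0 ⇒ R1 ⇒ a f
  R0 ⇒ R2 ⇒ a f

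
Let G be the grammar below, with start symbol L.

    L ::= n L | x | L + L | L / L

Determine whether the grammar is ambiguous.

Witness: n x + x

Derivation 1: L ⇒ n L ⇒ n L + L ⇒ n x + L ⇒ n x + x
Derivation 2: L ⇒ L + L ⇒ n L + L ⇒ n x + L ⇒ n x + x

Two distinct leftmost derivations for the same string.

Ambiguous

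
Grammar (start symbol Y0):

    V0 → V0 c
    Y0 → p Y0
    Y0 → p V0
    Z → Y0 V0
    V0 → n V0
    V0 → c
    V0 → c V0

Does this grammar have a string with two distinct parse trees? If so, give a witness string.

Ambiguous

Witness: p c c

Derivation 1: Y0 ⇒ p V0 ⇒ p V0 c ⇒ p c c
Derivation 2: Y0 ⇒ p V0 ⇒ p c V0 ⇒ p c c

Two distinct leftmost derivations for the same string.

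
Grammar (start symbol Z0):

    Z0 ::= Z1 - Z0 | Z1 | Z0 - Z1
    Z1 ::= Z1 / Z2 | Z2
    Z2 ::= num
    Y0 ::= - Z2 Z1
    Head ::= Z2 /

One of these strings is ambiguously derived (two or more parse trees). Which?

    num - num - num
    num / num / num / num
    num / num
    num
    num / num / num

num - num - num: 4 trees
num / num / num / num: 1 tree
num / num: 1 tree
num: 1 tree
num / num / num: 1 tree

num - num - num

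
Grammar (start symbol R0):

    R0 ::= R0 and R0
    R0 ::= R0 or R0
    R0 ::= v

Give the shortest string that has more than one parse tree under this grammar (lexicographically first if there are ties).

v and v and v

length 1: no string has ≥2 trees
length 3: no string has ≥2 trees
length 5: v and v and v has 2 parse trees

Two derivations of v and v and v:
  R0 ⇒ R0 and R0 ⇒ R0 and R0 and R0 ⇒ v and R0 and R0 ⇒ v and v and R0 ⇒ v and v and v
  R0 ⇒ R0 and R0 ⇒ v and R0 ⇒ v and R0 and R0 ⇒ v and v and R0 ⇒ v and v and v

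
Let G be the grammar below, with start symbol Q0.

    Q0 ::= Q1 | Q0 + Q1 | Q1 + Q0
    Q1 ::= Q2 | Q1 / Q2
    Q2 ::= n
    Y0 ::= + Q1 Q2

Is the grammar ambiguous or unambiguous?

Witness: n + n

Derivation 1: Q0 ⇒ Q0 + Q1 ⇒ Q1 + Q1 ⇒ Q2 + Q1 ⇒ n + Q1 ⇒ n + Q2 ⇒ n + n
Derivation 2: Q0 ⇒ Q1 + Q0 ⇒ Q2 + Q0 ⇒ n + Q0 ⇒ n + Q1 ⇒ n + Q2 ⇒ n + n

Two distinct leftmost derivations for the same string.

Ambiguous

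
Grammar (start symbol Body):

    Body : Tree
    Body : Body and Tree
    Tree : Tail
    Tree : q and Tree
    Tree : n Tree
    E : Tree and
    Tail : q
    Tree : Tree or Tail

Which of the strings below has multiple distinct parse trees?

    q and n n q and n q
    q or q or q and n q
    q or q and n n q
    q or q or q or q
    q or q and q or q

q and n n q and n q

q and n n q and n q: 4 trees
q or q or q and n q: 1 tree
q or q and n n q: 1 tree
q or q or q or q: 1 tree
q or q and q or q: 1 tree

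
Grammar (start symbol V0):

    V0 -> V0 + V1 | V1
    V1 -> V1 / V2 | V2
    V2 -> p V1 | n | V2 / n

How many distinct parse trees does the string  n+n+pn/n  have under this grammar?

4

Parse trees for n+n+pn/n:
  [V0 [V0 [V0 [V1 [V2 n]]] + [V1 [V2 n]]] + [V1 [V1 [V2 p [V1 [V2 n]]]] / [V2 n]]]
  [V0 [V0 [V0 [V1 [V2 n]]] + [V1 [V2 n]]] + [V1 [V2 p [V1 [V1 [V2 n]] / [V2 n]]]]]
  [V0 [V0 [V0 [V1 [V2 n]]] + [V1 [V2 n]]] + [V1 [V2 p [V1 [V2 [V2 n] / n]]]]]
  [V0 [V0 [V0 [V1 [V2 n]]] + [V1 [V2 n]]] + [V1 [V2 [V2 p [V1 [V2 n]]] / n]]]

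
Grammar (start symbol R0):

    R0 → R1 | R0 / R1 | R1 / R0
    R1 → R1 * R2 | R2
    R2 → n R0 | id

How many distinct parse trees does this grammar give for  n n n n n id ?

1

Parse trees for n n n n n id:
  [R0 [R1 [R2 n [R0 [R1 [R2 n [R0 [R1 [R2 n [R0 [R1 [R2 n [R0 [R1 [R2 n [R0 [R1 [R2 id]]]]]]]]]]]]]]]]]]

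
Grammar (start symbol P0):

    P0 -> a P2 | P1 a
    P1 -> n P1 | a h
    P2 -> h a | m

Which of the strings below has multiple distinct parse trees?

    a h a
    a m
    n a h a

a h a: 2 trees
a m: 1 tree
n a h a: 1 tree

a h a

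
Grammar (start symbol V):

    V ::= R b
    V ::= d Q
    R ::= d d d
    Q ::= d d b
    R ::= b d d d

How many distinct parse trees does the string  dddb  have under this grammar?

2

Parse trees for dddb:
  [V [R d d d] b]
  [V d [Q d d b]]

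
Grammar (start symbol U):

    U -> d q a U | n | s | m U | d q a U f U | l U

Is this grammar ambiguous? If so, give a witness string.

Ambiguous

Witness: d q a d q a n f n

Derivation 1: U ⇒ d q a U ⇒ d q a d q a U f U ⇒ d q a d q a n f U ⇒ d q a d q a n f n
Derivation 2: U ⇒ d q a U f U ⇒ d q a d q a U f U ⇒ d q a d q a n f U ⇒ d q a d q a n f n

Two distinct leftmost derivations for the same string.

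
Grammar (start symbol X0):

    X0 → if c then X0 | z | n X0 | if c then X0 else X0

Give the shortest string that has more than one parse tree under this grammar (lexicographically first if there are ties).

length 1: no string has ≥2 trees
length 2: no string has ≥2 trees
length 3: no string has ≥2 trees
length 4: no string has ≥2 trees
length 5: no string has ≥2 trees
length 6: no string has ≥2 trees
length 7: no string has ≥2 trees
length 8: no string has ≥2 trees
length 9: if c then if c then z else z has 2 parse trees

Two derivations of if c then if c then z else z:
  X0 ⇒ if c then X0 ⇒ if c then if c then X0 else X0 ⇒ if c then if c then z else X0 ⇒ if c then if c then z else z
  X0 ⇒ if c then X0 else X0 ⇒ if c then if c then X0 else X0 ⇒ if c then if c then z else X0 ⇒ if c then if c then z else z

if c then if c then z else z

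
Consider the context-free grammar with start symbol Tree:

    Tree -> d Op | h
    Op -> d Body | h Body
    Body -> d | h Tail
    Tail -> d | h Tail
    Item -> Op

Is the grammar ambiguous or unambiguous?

Only Tree, Op, Body, Tail are reachable from Tree; ignoring the rest: Each reachable nonterminal has at most one production per leading terminal, and all productions are right-linear; the derivation is determined token-by-token.

Unambiguous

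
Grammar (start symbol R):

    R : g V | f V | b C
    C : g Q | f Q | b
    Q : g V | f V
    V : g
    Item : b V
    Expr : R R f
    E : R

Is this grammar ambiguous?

Unambiguous

Only R, C, Q, V are reachable from R; ignoring the rest: The reachable rules are right-linear with at most one rule per (nonterminal, next-terminal) pair. Each input token forces the next rule, so parsing is deterministic.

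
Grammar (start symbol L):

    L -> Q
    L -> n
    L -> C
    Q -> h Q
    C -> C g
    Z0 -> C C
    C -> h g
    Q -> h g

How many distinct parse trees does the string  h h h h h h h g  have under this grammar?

1

Parse trees for h h h h h h h g:
  [L [Q h [Q h [Q h [Q h [Q h [Q h [Q h g]]]]]]]]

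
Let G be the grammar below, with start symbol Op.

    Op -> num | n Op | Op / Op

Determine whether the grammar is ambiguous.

Witness: n num / num

Derivation 1: Op ⇒ n Op ⇒ n Op / Op ⇒ n num / Op ⇒ n num / num
Derivation 2: Op ⇒ Op / Op ⇒ n Op / Op ⇒ n num / Op ⇒ n num / num

Two distinct leftmost derivations for the same string.

Ambiguous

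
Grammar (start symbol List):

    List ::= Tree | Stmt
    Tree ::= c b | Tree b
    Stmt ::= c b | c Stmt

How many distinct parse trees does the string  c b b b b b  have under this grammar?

1

Parse trees for c b b b b b:
  [List [Tree [Tree [Tree [Tree [Tree c b] b] b] b] b]]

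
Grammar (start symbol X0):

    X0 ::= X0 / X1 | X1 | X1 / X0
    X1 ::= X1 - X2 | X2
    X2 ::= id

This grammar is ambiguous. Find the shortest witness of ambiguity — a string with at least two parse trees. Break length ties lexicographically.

id / id

length 1: no string has ≥2 trees
length 3: id / id has 2 parse trees

Two derivations of id / id:
  X0 ⇒ X0 / X1 ⇒ X1 / X1 ⇒ X2 / X1 ⇒ id / X1 ⇒ id / X2 ⇒ id / id
  X0 ⇒ X1 / X0 ⇒ X2 / X0 ⇒ id / X0 ⇒ id / X1 ⇒ id / X2 ⇒ id / id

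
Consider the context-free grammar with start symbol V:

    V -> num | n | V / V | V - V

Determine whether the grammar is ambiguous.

Witness: n - n - n

Derivation 1: V ⇒ V - V ⇒ n - V ⇒ n - V - V ⇒ n - n - V ⇒ n - n - n
Derivation 2: V ⇒ V - V ⇒ V - V - V ⇒ n - V - V ⇒ n - n - V ⇒ n - n - n

Two distinct leftmost derivations for the same string.

Ambiguous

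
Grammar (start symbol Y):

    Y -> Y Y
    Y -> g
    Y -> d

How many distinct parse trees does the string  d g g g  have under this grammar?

Parse trees for d g g g:
  [Y [Y d] [Y [Y g] [Y [Y g] [Y g]]]]
  [Y [Y d] [Y [Y [Y g] [Y g]] [Y g]]]
  [Y [Y [Y d] [Y g]] [Y [Y g] [Y g]]]
  [Y [Y [Y d] [Y [Y g] [Y g]]] [Y g]]
  [Y [Y [Y [Y d] [Y g]] [Y g]] [Y g]]

5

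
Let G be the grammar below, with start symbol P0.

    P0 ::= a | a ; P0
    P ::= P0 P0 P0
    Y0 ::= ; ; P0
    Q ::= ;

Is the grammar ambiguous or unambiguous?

Unambiguous

Only P0 is reachable from P0; ignoring the rest: The reachable grammar is A → atom sep A | atom. Each atom is followed by either the separator (recurse) or end-of-string (stop) — no choice point.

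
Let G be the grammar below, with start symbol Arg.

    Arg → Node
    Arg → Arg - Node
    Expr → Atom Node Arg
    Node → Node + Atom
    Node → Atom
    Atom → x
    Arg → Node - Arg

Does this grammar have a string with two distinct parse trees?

Ambiguous

Witness: x - x

Derivation 1: Arg ⇒ Arg - Node ⇒ Node - Node ⇒ Atom - Node ⇒ x - Node ⇒ x - Atom ⇒ x - x
Derivation 2: Arg ⇒ Node - Arg ⇒ Atom - Arg ⇒ x - Arg ⇒ x - Node ⇒ x - Atom ⇒ x - x

Two distinct leftmost derivations for the same string.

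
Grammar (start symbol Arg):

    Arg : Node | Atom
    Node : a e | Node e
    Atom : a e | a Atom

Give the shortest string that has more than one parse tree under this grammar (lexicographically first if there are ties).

a e

length 2: a e has 2 parse trees

Two derivations of a e:
  Arg ⇒ Node ⇒ a e
  Arg ⇒ Atom ⇒ a e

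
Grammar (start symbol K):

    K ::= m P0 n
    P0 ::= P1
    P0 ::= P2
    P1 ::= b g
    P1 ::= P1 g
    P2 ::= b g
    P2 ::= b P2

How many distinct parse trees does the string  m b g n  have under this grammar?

Parse trees for m b g n:
  [K m [P0 [P1 b g]] n]
  [K m [P0 [P2 b g]] n]

2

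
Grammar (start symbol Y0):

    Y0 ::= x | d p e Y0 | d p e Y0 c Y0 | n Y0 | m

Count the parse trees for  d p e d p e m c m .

2

Parse trees for d p e d p e m c m:
  [Y0 d p e [Y0 d p e [Y0 m] c [Y0 m]]]
  [Y0 d p e [Y0 d p e [Y0 m]] c [Y0 m]]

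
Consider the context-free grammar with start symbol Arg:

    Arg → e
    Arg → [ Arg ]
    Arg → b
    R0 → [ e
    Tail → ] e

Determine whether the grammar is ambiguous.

Only Arg is reachable from Arg; ignoring the rest: L(Arg) is { openⁿ atom closeⁿ : n ≥ 0 }. The bracket depth fixes n, and the derivation is forced at every step.

Unambiguous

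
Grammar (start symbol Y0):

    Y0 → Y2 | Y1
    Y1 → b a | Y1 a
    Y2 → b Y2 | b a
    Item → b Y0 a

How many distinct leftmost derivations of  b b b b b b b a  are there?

1

Parse trees for b b b b b b b a:
  [Y0 [Y2 b [Y2 b [Y2 b [Y2 b [Y2 b [Y2 b [Y2 b a]]]]]]]]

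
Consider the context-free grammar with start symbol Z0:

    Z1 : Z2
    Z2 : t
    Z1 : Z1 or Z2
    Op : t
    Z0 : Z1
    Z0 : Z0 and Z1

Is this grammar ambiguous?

Unambiguous

Only Z0, Z1, Z2 are reachable from Z0; ignoring the rest: The grammar is stratified — Z0 handles 'and' (left-recursive), Z1 handles 'or', Z2 atoms. Each operator has a fixed associativity and precedence level, so every string has one parse.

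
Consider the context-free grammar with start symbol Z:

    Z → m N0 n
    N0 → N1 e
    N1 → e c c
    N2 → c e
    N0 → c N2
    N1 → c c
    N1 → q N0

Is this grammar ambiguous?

Witness: m c c e n

Derivation 1: Z ⇒ m N0 n ⇒ m N1 e n ⇒ m c c e n
Derivation 2: Z ⇒ m N0 n ⇒ m c N2 n ⇒ m c c e n

Two distinct leftmost derivations for the same string.

Ambiguous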